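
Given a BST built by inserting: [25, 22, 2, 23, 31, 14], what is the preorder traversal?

Tree insertion order: [25, 22, 2, 23, 31, 14]
Tree (level-order array): [25, 22, 31, 2, 23, None, None, None, 14]
Preorder traversal: [25, 22, 2, 14, 23, 31]


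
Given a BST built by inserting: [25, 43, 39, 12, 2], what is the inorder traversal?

Tree insertion order: [25, 43, 39, 12, 2]
Tree (level-order array): [25, 12, 43, 2, None, 39]
Inorder traversal: [2, 12, 25, 39, 43]


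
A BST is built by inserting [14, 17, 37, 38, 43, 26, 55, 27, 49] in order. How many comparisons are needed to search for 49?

Search path for 49: 14 -> 17 -> 37 -> 38 -> 43 -> 55 -> 49
Found: True
Comparisons: 7


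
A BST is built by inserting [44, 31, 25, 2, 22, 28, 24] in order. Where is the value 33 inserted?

Starting tree (level order): [44, 31, None, 25, None, 2, 28, None, 22, None, None, None, 24]
Insertion path: 44 -> 31
Result: insert 33 as right child of 31
Final tree (level order): [44, 31, None, 25, 33, 2, 28, None, None, None, 22, None, None, None, 24]


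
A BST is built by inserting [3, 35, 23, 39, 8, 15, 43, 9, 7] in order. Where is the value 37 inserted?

Starting tree (level order): [3, None, 35, 23, 39, 8, None, None, 43, 7, 15, None, None, None, None, 9]
Insertion path: 3 -> 35 -> 39
Result: insert 37 as left child of 39
Final tree (level order): [3, None, 35, 23, 39, 8, None, 37, 43, 7, 15, None, None, None, None, None, None, 9]


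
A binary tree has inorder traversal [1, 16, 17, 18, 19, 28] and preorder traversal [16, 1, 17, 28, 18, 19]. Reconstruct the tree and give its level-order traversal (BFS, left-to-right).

Inorder:  [1, 16, 17, 18, 19, 28]
Preorder: [16, 1, 17, 28, 18, 19]
Algorithm: preorder visits root first, so consume preorder in order;
for each root, split the current inorder slice at that value into
left-subtree inorder and right-subtree inorder, then recurse.
Recursive splits:
  root=16; inorder splits into left=[1], right=[17, 18, 19, 28]
  root=1; inorder splits into left=[], right=[]
  root=17; inorder splits into left=[], right=[18, 19, 28]
  root=28; inorder splits into left=[18, 19], right=[]
  root=18; inorder splits into left=[], right=[19]
  root=19; inorder splits into left=[], right=[]
Reconstructed level-order: [16, 1, 17, 28, 18, 19]


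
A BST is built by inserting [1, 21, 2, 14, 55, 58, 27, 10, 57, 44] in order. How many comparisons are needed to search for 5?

Search path for 5: 1 -> 21 -> 2 -> 14 -> 10
Found: False
Comparisons: 5


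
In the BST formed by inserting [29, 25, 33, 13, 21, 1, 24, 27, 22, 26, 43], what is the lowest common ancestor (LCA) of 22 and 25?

Tree insertion order: [29, 25, 33, 13, 21, 1, 24, 27, 22, 26, 43]
Tree (level-order array): [29, 25, 33, 13, 27, None, 43, 1, 21, 26, None, None, None, None, None, None, 24, None, None, 22]
In a BST, the LCA of p=22, q=25 is the first node v on the
root-to-leaf path with p <= v <= q (go left if both < v, right if both > v).
Walk from root:
  at 29: both 22 and 25 < 29, go left
  at 25: 22 <= 25 <= 25, this is the LCA
LCA = 25


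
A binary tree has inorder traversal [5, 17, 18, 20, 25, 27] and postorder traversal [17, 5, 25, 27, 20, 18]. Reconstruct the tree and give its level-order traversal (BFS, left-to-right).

Inorder:   [5, 17, 18, 20, 25, 27]
Postorder: [17, 5, 25, 27, 20, 18]
Algorithm: postorder visits root last, so walk postorder right-to-left;
each value is the root of the current inorder slice — split it at that
value, recurse on the right subtree first, then the left.
Recursive splits:
  root=18; inorder splits into left=[5, 17], right=[20, 25, 27]
  root=20; inorder splits into left=[], right=[25, 27]
  root=27; inorder splits into left=[25], right=[]
  root=25; inorder splits into left=[], right=[]
  root=5; inorder splits into left=[], right=[17]
  root=17; inorder splits into left=[], right=[]
Reconstructed level-order: [18, 5, 20, 17, 27, 25]


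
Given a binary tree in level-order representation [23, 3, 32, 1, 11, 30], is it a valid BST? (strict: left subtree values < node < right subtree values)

Level-order array: [23, 3, 32, 1, 11, 30]
Validate using subtree bounds (lo, hi): at each node, require lo < value < hi,
then recurse left with hi=value and right with lo=value.
Preorder trace (stopping at first violation):
  at node 23 with bounds (-inf, +inf): OK
  at node 3 with bounds (-inf, 23): OK
  at node 1 with bounds (-inf, 3): OK
  at node 11 with bounds (3, 23): OK
  at node 32 with bounds (23, +inf): OK
  at node 30 with bounds (23, 32): OK
No violation found at any node.
Result: Valid BST


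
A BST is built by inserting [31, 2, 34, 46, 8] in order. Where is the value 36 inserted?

Starting tree (level order): [31, 2, 34, None, 8, None, 46]
Insertion path: 31 -> 34 -> 46
Result: insert 36 as left child of 46
Final tree (level order): [31, 2, 34, None, 8, None, 46, None, None, 36]


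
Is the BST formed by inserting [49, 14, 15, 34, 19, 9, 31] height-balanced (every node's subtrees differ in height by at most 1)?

Tree (level-order array): [49, 14, None, 9, 15, None, None, None, 34, 19, None, None, 31]
Definition: a tree is height-balanced if, at every node, |h(left) - h(right)| <= 1 (empty subtree has height -1).
Bottom-up per-node check:
  node 9: h_left=-1, h_right=-1, diff=0 [OK], height=0
  node 31: h_left=-1, h_right=-1, diff=0 [OK], height=0
  node 19: h_left=-1, h_right=0, diff=1 [OK], height=1
  node 34: h_left=1, h_right=-1, diff=2 [FAIL (|1--1|=2 > 1)], height=2
  node 15: h_left=-1, h_right=2, diff=3 [FAIL (|-1-2|=3 > 1)], height=3
  node 14: h_left=0, h_right=3, diff=3 [FAIL (|0-3|=3 > 1)], height=4
  node 49: h_left=4, h_right=-1, diff=5 [FAIL (|4--1|=5 > 1)], height=5
Node 34 violates the condition: |1 - -1| = 2 > 1.
Result: Not balanced


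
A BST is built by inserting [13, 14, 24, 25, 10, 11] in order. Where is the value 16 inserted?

Starting tree (level order): [13, 10, 14, None, 11, None, 24, None, None, None, 25]
Insertion path: 13 -> 14 -> 24
Result: insert 16 as left child of 24
Final tree (level order): [13, 10, 14, None, 11, None, 24, None, None, 16, 25]


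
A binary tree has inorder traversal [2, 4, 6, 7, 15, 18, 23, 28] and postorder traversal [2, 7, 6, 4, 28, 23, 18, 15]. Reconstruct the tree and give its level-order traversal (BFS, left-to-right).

Inorder:   [2, 4, 6, 7, 15, 18, 23, 28]
Postorder: [2, 7, 6, 4, 28, 23, 18, 15]
Algorithm: postorder visits root last, so walk postorder right-to-left;
each value is the root of the current inorder slice — split it at that
value, recurse on the right subtree first, then the left.
Recursive splits:
  root=15; inorder splits into left=[2, 4, 6, 7], right=[18, 23, 28]
  root=18; inorder splits into left=[], right=[23, 28]
  root=23; inorder splits into left=[], right=[28]
  root=28; inorder splits into left=[], right=[]
  root=4; inorder splits into left=[2], right=[6, 7]
  root=6; inorder splits into left=[], right=[7]
  root=7; inorder splits into left=[], right=[]
  root=2; inorder splits into left=[], right=[]
Reconstructed level-order: [15, 4, 18, 2, 6, 23, 7, 28]


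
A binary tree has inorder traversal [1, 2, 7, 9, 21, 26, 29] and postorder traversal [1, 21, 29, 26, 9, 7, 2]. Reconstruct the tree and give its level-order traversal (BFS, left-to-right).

Inorder:   [1, 2, 7, 9, 21, 26, 29]
Postorder: [1, 21, 29, 26, 9, 7, 2]
Algorithm: postorder visits root last, so walk postorder right-to-left;
each value is the root of the current inorder slice — split it at that
value, recurse on the right subtree first, then the left.
Recursive splits:
  root=2; inorder splits into left=[1], right=[7, 9, 21, 26, 29]
  root=7; inorder splits into left=[], right=[9, 21, 26, 29]
  root=9; inorder splits into left=[], right=[21, 26, 29]
  root=26; inorder splits into left=[21], right=[29]
  root=29; inorder splits into left=[], right=[]
  root=21; inorder splits into left=[], right=[]
  root=1; inorder splits into left=[], right=[]
Reconstructed level-order: [2, 1, 7, 9, 26, 21, 29]


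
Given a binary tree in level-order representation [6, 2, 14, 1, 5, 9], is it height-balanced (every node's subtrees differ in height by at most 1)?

Tree (level-order array): [6, 2, 14, 1, 5, 9]
Definition: a tree is height-balanced if, at every node, |h(left) - h(right)| <= 1 (empty subtree has height -1).
Bottom-up per-node check:
  node 1: h_left=-1, h_right=-1, diff=0 [OK], height=0
  node 5: h_left=-1, h_right=-1, diff=0 [OK], height=0
  node 2: h_left=0, h_right=0, diff=0 [OK], height=1
  node 9: h_left=-1, h_right=-1, diff=0 [OK], height=0
  node 14: h_left=0, h_right=-1, diff=1 [OK], height=1
  node 6: h_left=1, h_right=1, diff=0 [OK], height=2
All nodes satisfy the balance condition.
Result: Balanced


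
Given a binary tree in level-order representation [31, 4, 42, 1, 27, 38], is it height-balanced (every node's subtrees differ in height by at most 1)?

Tree (level-order array): [31, 4, 42, 1, 27, 38]
Definition: a tree is height-balanced if, at every node, |h(left) - h(right)| <= 1 (empty subtree has height -1).
Bottom-up per-node check:
  node 1: h_left=-1, h_right=-1, diff=0 [OK], height=0
  node 27: h_left=-1, h_right=-1, diff=0 [OK], height=0
  node 4: h_left=0, h_right=0, diff=0 [OK], height=1
  node 38: h_left=-1, h_right=-1, diff=0 [OK], height=0
  node 42: h_left=0, h_right=-1, diff=1 [OK], height=1
  node 31: h_left=1, h_right=1, diff=0 [OK], height=2
All nodes satisfy the balance condition.
Result: Balanced


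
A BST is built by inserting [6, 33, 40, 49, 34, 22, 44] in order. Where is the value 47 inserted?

Starting tree (level order): [6, None, 33, 22, 40, None, None, 34, 49, None, None, 44]
Insertion path: 6 -> 33 -> 40 -> 49 -> 44
Result: insert 47 as right child of 44
Final tree (level order): [6, None, 33, 22, 40, None, None, 34, 49, None, None, 44, None, None, 47]


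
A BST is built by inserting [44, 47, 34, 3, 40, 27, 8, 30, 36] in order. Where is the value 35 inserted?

Starting tree (level order): [44, 34, 47, 3, 40, None, None, None, 27, 36, None, 8, 30]
Insertion path: 44 -> 34 -> 40 -> 36
Result: insert 35 as left child of 36
Final tree (level order): [44, 34, 47, 3, 40, None, None, None, 27, 36, None, 8, 30, 35]


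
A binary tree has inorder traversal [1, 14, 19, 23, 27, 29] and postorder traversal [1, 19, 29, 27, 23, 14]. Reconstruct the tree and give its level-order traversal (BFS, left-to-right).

Inorder:   [1, 14, 19, 23, 27, 29]
Postorder: [1, 19, 29, 27, 23, 14]
Algorithm: postorder visits root last, so walk postorder right-to-left;
each value is the root of the current inorder slice — split it at that
value, recurse on the right subtree first, then the left.
Recursive splits:
  root=14; inorder splits into left=[1], right=[19, 23, 27, 29]
  root=23; inorder splits into left=[19], right=[27, 29]
  root=27; inorder splits into left=[], right=[29]
  root=29; inorder splits into left=[], right=[]
  root=19; inorder splits into left=[], right=[]
  root=1; inorder splits into left=[], right=[]
Reconstructed level-order: [14, 1, 23, 19, 27, 29]


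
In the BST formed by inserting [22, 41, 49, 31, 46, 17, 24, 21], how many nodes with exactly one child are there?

Tree built from: [22, 41, 49, 31, 46, 17, 24, 21]
Tree (level-order array): [22, 17, 41, None, 21, 31, 49, None, None, 24, None, 46]
Rule: These are nodes with exactly 1 non-null child.
Per-node child counts:
  node 22: 2 child(ren)
  node 17: 1 child(ren)
  node 21: 0 child(ren)
  node 41: 2 child(ren)
  node 31: 1 child(ren)
  node 24: 0 child(ren)
  node 49: 1 child(ren)
  node 46: 0 child(ren)
Matching nodes: [17, 31, 49]
Count of nodes with exactly one child: 3


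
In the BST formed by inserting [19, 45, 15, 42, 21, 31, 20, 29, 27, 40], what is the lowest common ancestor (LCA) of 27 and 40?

Tree insertion order: [19, 45, 15, 42, 21, 31, 20, 29, 27, 40]
Tree (level-order array): [19, 15, 45, None, None, 42, None, 21, None, 20, 31, None, None, 29, 40, 27]
In a BST, the LCA of p=27, q=40 is the first node v on the
root-to-leaf path with p <= v <= q (go left if both < v, right if both > v).
Walk from root:
  at 19: both 27 and 40 > 19, go right
  at 45: both 27 and 40 < 45, go left
  at 42: both 27 and 40 < 42, go left
  at 21: both 27 and 40 > 21, go right
  at 31: 27 <= 31 <= 40, this is the LCA
LCA = 31


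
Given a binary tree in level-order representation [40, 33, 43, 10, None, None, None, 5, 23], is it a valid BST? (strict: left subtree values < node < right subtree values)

Level-order array: [40, 33, 43, 10, None, None, None, 5, 23]
Validate using subtree bounds (lo, hi): at each node, require lo < value < hi,
then recurse left with hi=value and right with lo=value.
Preorder trace (stopping at first violation):
  at node 40 with bounds (-inf, +inf): OK
  at node 33 with bounds (-inf, 40): OK
  at node 10 with bounds (-inf, 33): OK
  at node 5 with bounds (-inf, 10): OK
  at node 23 with bounds (10, 33): OK
  at node 43 with bounds (40, +inf): OK
No violation found at any node.
Result: Valid BST


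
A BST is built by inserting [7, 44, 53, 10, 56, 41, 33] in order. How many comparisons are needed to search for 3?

Search path for 3: 7
Found: False
Comparisons: 1


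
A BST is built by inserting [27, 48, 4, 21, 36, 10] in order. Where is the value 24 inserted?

Starting tree (level order): [27, 4, 48, None, 21, 36, None, 10]
Insertion path: 27 -> 4 -> 21
Result: insert 24 as right child of 21
Final tree (level order): [27, 4, 48, None, 21, 36, None, 10, 24]


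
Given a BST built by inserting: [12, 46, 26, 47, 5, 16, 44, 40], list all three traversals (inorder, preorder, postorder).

Tree insertion order: [12, 46, 26, 47, 5, 16, 44, 40]
Tree (level-order array): [12, 5, 46, None, None, 26, 47, 16, 44, None, None, None, None, 40]
Inorder (L, root, R): [5, 12, 16, 26, 40, 44, 46, 47]
Preorder (root, L, R): [12, 5, 46, 26, 16, 44, 40, 47]
Postorder (L, R, root): [5, 16, 40, 44, 26, 47, 46, 12]


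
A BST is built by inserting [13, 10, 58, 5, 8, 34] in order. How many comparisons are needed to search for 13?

Search path for 13: 13
Found: True
Comparisons: 1


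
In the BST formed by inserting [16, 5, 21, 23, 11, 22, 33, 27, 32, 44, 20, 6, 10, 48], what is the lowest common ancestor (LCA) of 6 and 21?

Tree insertion order: [16, 5, 21, 23, 11, 22, 33, 27, 32, 44, 20, 6, 10, 48]
Tree (level-order array): [16, 5, 21, None, 11, 20, 23, 6, None, None, None, 22, 33, None, 10, None, None, 27, 44, None, None, None, 32, None, 48]
In a BST, the LCA of p=6, q=21 is the first node v on the
root-to-leaf path with p <= v <= q (go left if both < v, right if both > v).
Walk from root:
  at 16: 6 <= 16 <= 21, this is the LCA
LCA = 16


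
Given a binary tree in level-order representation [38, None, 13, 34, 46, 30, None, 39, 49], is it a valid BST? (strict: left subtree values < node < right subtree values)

Level-order array: [38, None, 13, 34, 46, 30, None, 39, 49]
Validate using subtree bounds (lo, hi): at each node, require lo < value < hi,
then recurse left with hi=value and right with lo=value.
Preorder trace (stopping at first violation):
  at node 38 with bounds (-inf, +inf): OK
  at node 13 with bounds (38, +inf): VIOLATION
Node 13 violates its bound: not (38 < 13 < +inf).
Result: Not a valid BST


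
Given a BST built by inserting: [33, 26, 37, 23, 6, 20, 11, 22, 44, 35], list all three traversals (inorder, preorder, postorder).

Tree insertion order: [33, 26, 37, 23, 6, 20, 11, 22, 44, 35]
Tree (level-order array): [33, 26, 37, 23, None, 35, 44, 6, None, None, None, None, None, None, 20, 11, 22]
Inorder (L, root, R): [6, 11, 20, 22, 23, 26, 33, 35, 37, 44]
Preorder (root, L, R): [33, 26, 23, 6, 20, 11, 22, 37, 35, 44]
Postorder (L, R, root): [11, 22, 20, 6, 23, 26, 35, 44, 37, 33]


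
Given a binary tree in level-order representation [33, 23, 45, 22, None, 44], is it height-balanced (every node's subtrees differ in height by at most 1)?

Tree (level-order array): [33, 23, 45, 22, None, 44]
Definition: a tree is height-balanced if, at every node, |h(left) - h(right)| <= 1 (empty subtree has height -1).
Bottom-up per-node check:
  node 22: h_left=-1, h_right=-1, diff=0 [OK], height=0
  node 23: h_left=0, h_right=-1, diff=1 [OK], height=1
  node 44: h_left=-1, h_right=-1, diff=0 [OK], height=0
  node 45: h_left=0, h_right=-1, diff=1 [OK], height=1
  node 33: h_left=1, h_right=1, diff=0 [OK], height=2
All nodes satisfy the balance condition.
Result: Balanced


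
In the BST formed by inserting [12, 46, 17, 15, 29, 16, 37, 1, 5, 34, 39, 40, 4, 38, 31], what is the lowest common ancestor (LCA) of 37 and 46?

Tree insertion order: [12, 46, 17, 15, 29, 16, 37, 1, 5, 34, 39, 40, 4, 38, 31]
Tree (level-order array): [12, 1, 46, None, 5, 17, None, 4, None, 15, 29, None, None, None, 16, None, 37, None, None, 34, 39, 31, None, 38, 40]
In a BST, the LCA of p=37, q=46 is the first node v on the
root-to-leaf path with p <= v <= q (go left if both < v, right if both > v).
Walk from root:
  at 12: both 37 and 46 > 12, go right
  at 46: 37 <= 46 <= 46, this is the LCA
LCA = 46


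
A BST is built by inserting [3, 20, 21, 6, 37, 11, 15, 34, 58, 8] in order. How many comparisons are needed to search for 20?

Search path for 20: 3 -> 20
Found: True
Comparisons: 2


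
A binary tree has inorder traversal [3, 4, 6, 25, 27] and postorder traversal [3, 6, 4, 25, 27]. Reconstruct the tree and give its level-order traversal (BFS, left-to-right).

Inorder:   [3, 4, 6, 25, 27]
Postorder: [3, 6, 4, 25, 27]
Algorithm: postorder visits root last, so walk postorder right-to-left;
each value is the root of the current inorder slice — split it at that
value, recurse on the right subtree first, then the left.
Recursive splits:
  root=27; inorder splits into left=[3, 4, 6, 25], right=[]
  root=25; inorder splits into left=[3, 4, 6], right=[]
  root=4; inorder splits into left=[3], right=[6]
  root=6; inorder splits into left=[], right=[]
  root=3; inorder splits into left=[], right=[]
Reconstructed level-order: [27, 25, 4, 3, 6]


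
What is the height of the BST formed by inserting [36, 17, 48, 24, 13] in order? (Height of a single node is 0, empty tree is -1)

Insertion order: [36, 17, 48, 24, 13]
Tree (level-order array): [36, 17, 48, 13, 24]
Compute height bottom-up (empty subtree = -1):
  height(13) = 1 + max(-1, -1) = 0
  height(24) = 1 + max(-1, -1) = 0
  height(17) = 1 + max(0, 0) = 1
  height(48) = 1 + max(-1, -1) = 0
  height(36) = 1 + max(1, 0) = 2
Height = 2


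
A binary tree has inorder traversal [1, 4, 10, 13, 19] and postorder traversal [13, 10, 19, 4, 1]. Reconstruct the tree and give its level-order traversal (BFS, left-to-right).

Inorder:   [1, 4, 10, 13, 19]
Postorder: [13, 10, 19, 4, 1]
Algorithm: postorder visits root last, so walk postorder right-to-left;
each value is the root of the current inorder slice — split it at that
value, recurse on the right subtree first, then the left.
Recursive splits:
  root=1; inorder splits into left=[], right=[4, 10, 13, 19]
  root=4; inorder splits into left=[], right=[10, 13, 19]
  root=19; inorder splits into left=[10, 13], right=[]
  root=10; inorder splits into left=[], right=[13]
  root=13; inorder splits into left=[], right=[]
Reconstructed level-order: [1, 4, 19, 10, 13]


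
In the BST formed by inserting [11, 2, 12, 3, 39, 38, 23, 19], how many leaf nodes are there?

Tree built from: [11, 2, 12, 3, 39, 38, 23, 19]
Tree (level-order array): [11, 2, 12, None, 3, None, 39, None, None, 38, None, 23, None, 19]
Rule: A leaf has 0 children.
Per-node child counts:
  node 11: 2 child(ren)
  node 2: 1 child(ren)
  node 3: 0 child(ren)
  node 12: 1 child(ren)
  node 39: 1 child(ren)
  node 38: 1 child(ren)
  node 23: 1 child(ren)
  node 19: 0 child(ren)
Matching nodes: [3, 19]
Count of leaf nodes: 2


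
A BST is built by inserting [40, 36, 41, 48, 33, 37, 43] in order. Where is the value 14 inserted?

Starting tree (level order): [40, 36, 41, 33, 37, None, 48, None, None, None, None, 43]
Insertion path: 40 -> 36 -> 33
Result: insert 14 as left child of 33
Final tree (level order): [40, 36, 41, 33, 37, None, 48, 14, None, None, None, 43]


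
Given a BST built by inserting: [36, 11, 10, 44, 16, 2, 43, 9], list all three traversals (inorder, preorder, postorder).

Tree insertion order: [36, 11, 10, 44, 16, 2, 43, 9]
Tree (level-order array): [36, 11, 44, 10, 16, 43, None, 2, None, None, None, None, None, None, 9]
Inorder (L, root, R): [2, 9, 10, 11, 16, 36, 43, 44]
Preorder (root, L, R): [36, 11, 10, 2, 9, 16, 44, 43]
Postorder (L, R, root): [9, 2, 10, 16, 11, 43, 44, 36]


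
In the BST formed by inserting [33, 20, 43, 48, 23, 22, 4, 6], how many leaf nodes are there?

Tree built from: [33, 20, 43, 48, 23, 22, 4, 6]
Tree (level-order array): [33, 20, 43, 4, 23, None, 48, None, 6, 22]
Rule: A leaf has 0 children.
Per-node child counts:
  node 33: 2 child(ren)
  node 20: 2 child(ren)
  node 4: 1 child(ren)
  node 6: 0 child(ren)
  node 23: 1 child(ren)
  node 22: 0 child(ren)
  node 43: 1 child(ren)
  node 48: 0 child(ren)
Matching nodes: [6, 22, 48]
Count of leaf nodes: 3


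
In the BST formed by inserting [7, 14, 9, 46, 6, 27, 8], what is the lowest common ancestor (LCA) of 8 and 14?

Tree insertion order: [7, 14, 9, 46, 6, 27, 8]
Tree (level-order array): [7, 6, 14, None, None, 9, 46, 8, None, 27]
In a BST, the LCA of p=8, q=14 is the first node v on the
root-to-leaf path with p <= v <= q (go left if both < v, right if both > v).
Walk from root:
  at 7: both 8 and 14 > 7, go right
  at 14: 8 <= 14 <= 14, this is the LCA
LCA = 14


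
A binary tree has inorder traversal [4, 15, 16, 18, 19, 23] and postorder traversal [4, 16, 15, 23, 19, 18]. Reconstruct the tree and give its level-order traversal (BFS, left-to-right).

Inorder:   [4, 15, 16, 18, 19, 23]
Postorder: [4, 16, 15, 23, 19, 18]
Algorithm: postorder visits root last, so walk postorder right-to-left;
each value is the root of the current inorder slice — split it at that
value, recurse on the right subtree first, then the left.
Recursive splits:
  root=18; inorder splits into left=[4, 15, 16], right=[19, 23]
  root=19; inorder splits into left=[], right=[23]
  root=23; inorder splits into left=[], right=[]
  root=15; inorder splits into left=[4], right=[16]
  root=16; inorder splits into left=[], right=[]
  root=4; inorder splits into left=[], right=[]
Reconstructed level-order: [18, 15, 19, 4, 16, 23]


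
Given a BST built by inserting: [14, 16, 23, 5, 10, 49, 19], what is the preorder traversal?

Tree insertion order: [14, 16, 23, 5, 10, 49, 19]
Tree (level-order array): [14, 5, 16, None, 10, None, 23, None, None, 19, 49]
Preorder traversal: [14, 5, 10, 16, 23, 19, 49]


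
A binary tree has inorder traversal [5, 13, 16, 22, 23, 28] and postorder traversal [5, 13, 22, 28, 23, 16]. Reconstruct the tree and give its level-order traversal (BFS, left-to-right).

Inorder:   [5, 13, 16, 22, 23, 28]
Postorder: [5, 13, 22, 28, 23, 16]
Algorithm: postorder visits root last, so walk postorder right-to-left;
each value is the root of the current inorder slice — split it at that
value, recurse on the right subtree first, then the left.
Recursive splits:
  root=16; inorder splits into left=[5, 13], right=[22, 23, 28]
  root=23; inorder splits into left=[22], right=[28]
  root=28; inorder splits into left=[], right=[]
  root=22; inorder splits into left=[], right=[]
  root=13; inorder splits into left=[5], right=[]
  root=5; inorder splits into left=[], right=[]
Reconstructed level-order: [16, 13, 23, 5, 22, 28]


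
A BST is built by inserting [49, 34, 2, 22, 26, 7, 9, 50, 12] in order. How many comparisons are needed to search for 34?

Search path for 34: 49 -> 34
Found: True
Comparisons: 2


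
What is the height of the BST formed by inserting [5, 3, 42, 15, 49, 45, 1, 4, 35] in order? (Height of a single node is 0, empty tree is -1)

Insertion order: [5, 3, 42, 15, 49, 45, 1, 4, 35]
Tree (level-order array): [5, 3, 42, 1, 4, 15, 49, None, None, None, None, None, 35, 45]
Compute height bottom-up (empty subtree = -1):
  height(1) = 1 + max(-1, -1) = 0
  height(4) = 1 + max(-1, -1) = 0
  height(3) = 1 + max(0, 0) = 1
  height(35) = 1 + max(-1, -1) = 0
  height(15) = 1 + max(-1, 0) = 1
  height(45) = 1 + max(-1, -1) = 0
  height(49) = 1 + max(0, -1) = 1
  height(42) = 1 + max(1, 1) = 2
  height(5) = 1 + max(1, 2) = 3
Height = 3


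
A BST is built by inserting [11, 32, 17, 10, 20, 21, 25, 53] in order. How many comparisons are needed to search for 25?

Search path for 25: 11 -> 32 -> 17 -> 20 -> 21 -> 25
Found: True
Comparisons: 6


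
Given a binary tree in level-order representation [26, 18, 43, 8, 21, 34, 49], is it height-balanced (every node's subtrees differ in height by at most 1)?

Tree (level-order array): [26, 18, 43, 8, 21, 34, 49]
Definition: a tree is height-balanced if, at every node, |h(left) - h(right)| <= 1 (empty subtree has height -1).
Bottom-up per-node check:
  node 8: h_left=-1, h_right=-1, diff=0 [OK], height=0
  node 21: h_left=-1, h_right=-1, diff=0 [OK], height=0
  node 18: h_left=0, h_right=0, diff=0 [OK], height=1
  node 34: h_left=-1, h_right=-1, diff=0 [OK], height=0
  node 49: h_left=-1, h_right=-1, diff=0 [OK], height=0
  node 43: h_left=0, h_right=0, diff=0 [OK], height=1
  node 26: h_left=1, h_right=1, diff=0 [OK], height=2
All nodes satisfy the balance condition.
Result: Balanced


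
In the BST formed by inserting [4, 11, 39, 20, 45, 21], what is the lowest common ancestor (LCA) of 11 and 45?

Tree insertion order: [4, 11, 39, 20, 45, 21]
Tree (level-order array): [4, None, 11, None, 39, 20, 45, None, 21]
In a BST, the LCA of p=11, q=45 is the first node v on the
root-to-leaf path with p <= v <= q (go left if both < v, right if both > v).
Walk from root:
  at 4: both 11 and 45 > 4, go right
  at 11: 11 <= 11 <= 45, this is the LCA
LCA = 11


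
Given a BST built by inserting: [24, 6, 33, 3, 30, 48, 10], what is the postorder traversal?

Tree insertion order: [24, 6, 33, 3, 30, 48, 10]
Tree (level-order array): [24, 6, 33, 3, 10, 30, 48]
Postorder traversal: [3, 10, 6, 30, 48, 33, 24]


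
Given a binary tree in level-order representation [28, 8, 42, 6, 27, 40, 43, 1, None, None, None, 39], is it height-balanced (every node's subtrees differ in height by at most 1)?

Tree (level-order array): [28, 8, 42, 6, 27, 40, 43, 1, None, None, None, 39]
Definition: a tree is height-balanced if, at every node, |h(left) - h(right)| <= 1 (empty subtree has height -1).
Bottom-up per-node check:
  node 1: h_left=-1, h_right=-1, diff=0 [OK], height=0
  node 6: h_left=0, h_right=-1, diff=1 [OK], height=1
  node 27: h_left=-1, h_right=-1, diff=0 [OK], height=0
  node 8: h_left=1, h_right=0, diff=1 [OK], height=2
  node 39: h_left=-1, h_right=-1, diff=0 [OK], height=0
  node 40: h_left=0, h_right=-1, diff=1 [OK], height=1
  node 43: h_left=-1, h_right=-1, diff=0 [OK], height=0
  node 42: h_left=1, h_right=0, diff=1 [OK], height=2
  node 28: h_left=2, h_right=2, diff=0 [OK], height=3
All nodes satisfy the balance condition.
Result: Balanced


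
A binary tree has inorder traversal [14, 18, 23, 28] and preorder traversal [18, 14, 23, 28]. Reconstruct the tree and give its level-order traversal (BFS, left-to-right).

Inorder:  [14, 18, 23, 28]
Preorder: [18, 14, 23, 28]
Algorithm: preorder visits root first, so consume preorder in order;
for each root, split the current inorder slice at that value into
left-subtree inorder and right-subtree inorder, then recurse.
Recursive splits:
  root=18; inorder splits into left=[14], right=[23, 28]
  root=14; inorder splits into left=[], right=[]
  root=23; inorder splits into left=[], right=[28]
  root=28; inorder splits into left=[], right=[]
Reconstructed level-order: [18, 14, 23, 28]


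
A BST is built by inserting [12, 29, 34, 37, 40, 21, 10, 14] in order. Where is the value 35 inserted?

Starting tree (level order): [12, 10, 29, None, None, 21, 34, 14, None, None, 37, None, None, None, 40]
Insertion path: 12 -> 29 -> 34 -> 37
Result: insert 35 as left child of 37
Final tree (level order): [12, 10, 29, None, None, 21, 34, 14, None, None, 37, None, None, 35, 40]


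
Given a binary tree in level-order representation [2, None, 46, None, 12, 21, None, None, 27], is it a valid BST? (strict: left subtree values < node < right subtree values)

Level-order array: [2, None, 46, None, 12, 21, None, None, 27]
Validate using subtree bounds (lo, hi): at each node, require lo < value < hi,
then recurse left with hi=value and right with lo=value.
Preorder trace (stopping at first violation):
  at node 2 with bounds (-inf, +inf): OK
  at node 46 with bounds (2, +inf): OK
  at node 12 with bounds (46, +inf): VIOLATION
Node 12 violates its bound: not (46 < 12 < +inf).
Result: Not a valid BST


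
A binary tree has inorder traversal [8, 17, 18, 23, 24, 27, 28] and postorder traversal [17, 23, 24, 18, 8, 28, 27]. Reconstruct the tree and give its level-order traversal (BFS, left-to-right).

Inorder:   [8, 17, 18, 23, 24, 27, 28]
Postorder: [17, 23, 24, 18, 8, 28, 27]
Algorithm: postorder visits root last, so walk postorder right-to-left;
each value is the root of the current inorder slice — split it at that
value, recurse on the right subtree first, then the left.
Recursive splits:
  root=27; inorder splits into left=[8, 17, 18, 23, 24], right=[28]
  root=28; inorder splits into left=[], right=[]
  root=8; inorder splits into left=[], right=[17, 18, 23, 24]
  root=18; inorder splits into left=[17], right=[23, 24]
  root=24; inorder splits into left=[23], right=[]
  root=23; inorder splits into left=[], right=[]
  root=17; inorder splits into left=[], right=[]
Reconstructed level-order: [27, 8, 28, 18, 17, 24, 23]


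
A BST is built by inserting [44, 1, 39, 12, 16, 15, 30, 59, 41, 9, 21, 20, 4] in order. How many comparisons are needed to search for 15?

Search path for 15: 44 -> 1 -> 39 -> 12 -> 16 -> 15
Found: True
Comparisons: 6


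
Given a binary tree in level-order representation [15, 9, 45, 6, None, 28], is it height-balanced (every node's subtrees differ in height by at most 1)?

Tree (level-order array): [15, 9, 45, 6, None, 28]
Definition: a tree is height-balanced if, at every node, |h(left) - h(right)| <= 1 (empty subtree has height -1).
Bottom-up per-node check:
  node 6: h_left=-1, h_right=-1, diff=0 [OK], height=0
  node 9: h_left=0, h_right=-1, diff=1 [OK], height=1
  node 28: h_left=-1, h_right=-1, diff=0 [OK], height=0
  node 45: h_left=0, h_right=-1, diff=1 [OK], height=1
  node 15: h_left=1, h_right=1, diff=0 [OK], height=2
All nodes satisfy the balance condition.
Result: Balanced


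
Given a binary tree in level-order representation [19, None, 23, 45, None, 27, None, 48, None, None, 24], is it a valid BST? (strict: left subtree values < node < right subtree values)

Level-order array: [19, None, 23, 45, None, 27, None, 48, None, None, 24]
Validate using subtree bounds (lo, hi): at each node, require lo < value < hi,
then recurse left with hi=value and right with lo=value.
Preorder trace (stopping at first violation):
  at node 19 with bounds (-inf, +inf): OK
  at node 23 with bounds (19, +inf): OK
  at node 45 with bounds (19, 23): VIOLATION
Node 45 violates its bound: not (19 < 45 < 23).
Result: Not a valid BST


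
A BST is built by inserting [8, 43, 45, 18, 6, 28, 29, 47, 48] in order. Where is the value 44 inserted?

Starting tree (level order): [8, 6, 43, None, None, 18, 45, None, 28, None, 47, None, 29, None, 48]
Insertion path: 8 -> 43 -> 45
Result: insert 44 as left child of 45
Final tree (level order): [8, 6, 43, None, None, 18, 45, None, 28, 44, 47, None, 29, None, None, None, 48]


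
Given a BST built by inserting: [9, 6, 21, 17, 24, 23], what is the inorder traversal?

Tree insertion order: [9, 6, 21, 17, 24, 23]
Tree (level-order array): [9, 6, 21, None, None, 17, 24, None, None, 23]
Inorder traversal: [6, 9, 17, 21, 23, 24]


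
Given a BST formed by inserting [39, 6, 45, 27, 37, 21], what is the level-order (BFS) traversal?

Tree insertion order: [39, 6, 45, 27, 37, 21]
Tree (level-order array): [39, 6, 45, None, 27, None, None, 21, 37]
BFS from the root, enqueuing left then right child of each popped node:
  queue [39] -> pop 39, enqueue [6, 45], visited so far: [39]
  queue [6, 45] -> pop 6, enqueue [27], visited so far: [39, 6]
  queue [45, 27] -> pop 45, enqueue [none], visited so far: [39, 6, 45]
  queue [27] -> pop 27, enqueue [21, 37], visited so far: [39, 6, 45, 27]
  queue [21, 37] -> pop 21, enqueue [none], visited so far: [39, 6, 45, 27, 21]
  queue [37] -> pop 37, enqueue [none], visited so far: [39, 6, 45, 27, 21, 37]
Result: [39, 6, 45, 27, 21, 37]


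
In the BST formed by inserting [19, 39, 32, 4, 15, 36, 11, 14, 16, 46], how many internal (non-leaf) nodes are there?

Tree built from: [19, 39, 32, 4, 15, 36, 11, 14, 16, 46]
Tree (level-order array): [19, 4, 39, None, 15, 32, 46, 11, 16, None, 36, None, None, None, 14]
Rule: An internal node has at least one child.
Per-node child counts:
  node 19: 2 child(ren)
  node 4: 1 child(ren)
  node 15: 2 child(ren)
  node 11: 1 child(ren)
  node 14: 0 child(ren)
  node 16: 0 child(ren)
  node 39: 2 child(ren)
  node 32: 1 child(ren)
  node 36: 0 child(ren)
  node 46: 0 child(ren)
Matching nodes: [19, 4, 15, 11, 39, 32]
Count of internal (non-leaf) nodes: 6


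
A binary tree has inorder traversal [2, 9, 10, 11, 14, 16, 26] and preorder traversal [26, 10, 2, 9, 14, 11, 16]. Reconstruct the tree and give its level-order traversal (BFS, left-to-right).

Inorder:  [2, 9, 10, 11, 14, 16, 26]
Preorder: [26, 10, 2, 9, 14, 11, 16]
Algorithm: preorder visits root first, so consume preorder in order;
for each root, split the current inorder slice at that value into
left-subtree inorder and right-subtree inorder, then recurse.
Recursive splits:
  root=26; inorder splits into left=[2, 9, 10, 11, 14, 16], right=[]
  root=10; inorder splits into left=[2, 9], right=[11, 14, 16]
  root=2; inorder splits into left=[], right=[9]
  root=9; inorder splits into left=[], right=[]
  root=14; inorder splits into left=[11], right=[16]
  root=11; inorder splits into left=[], right=[]
  root=16; inorder splits into left=[], right=[]
Reconstructed level-order: [26, 10, 2, 14, 9, 11, 16]


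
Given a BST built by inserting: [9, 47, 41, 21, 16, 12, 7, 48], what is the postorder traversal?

Tree insertion order: [9, 47, 41, 21, 16, 12, 7, 48]
Tree (level-order array): [9, 7, 47, None, None, 41, 48, 21, None, None, None, 16, None, 12]
Postorder traversal: [7, 12, 16, 21, 41, 48, 47, 9]


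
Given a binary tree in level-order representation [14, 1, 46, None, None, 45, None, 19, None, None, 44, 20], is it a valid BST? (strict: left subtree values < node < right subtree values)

Level-order array: [14, 1, 46, None, None, 45, None, 19, None, None, 44, 20]
Validate using subtree bounds (lo, hi): at each node, require lo < value < hi,
then recurse left with hi=value and right with lo=value.
Preorder trace (stopping at first violation):
  at node 14 with bounds (-inf, +inf): OK
  at node 1 with bounds (-inf, 14): OK
  at node 46 with bounds (14, +inf): OK
  at node 45 with bounds (14, 46): OK
  at node 19 with bounds (14, 45): OK
  at node 44 with bounds (19, 45): OK
  at node 20 with bounds (19, 44): OK
No violation found at any node.
Result: Valid BST


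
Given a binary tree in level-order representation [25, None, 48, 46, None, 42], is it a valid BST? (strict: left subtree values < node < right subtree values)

Level-order array: [25, None, 48, 46, None, 42]
Validate using subtree bounds (lo, hi): at each node, require lo < value < hi,
then recurse left with hi=value and right with lo=value.
Preorder trace (stopping at first violation):
  at node 25 with bounds (-inf, +inf): OK
  at node 48 with bounds (25, +inf): OK
  at node 46 with bounds (25, 48): OK
  at node 42 with bounds (25, 46): OK
No violation found at any node.
Result: Valid BST


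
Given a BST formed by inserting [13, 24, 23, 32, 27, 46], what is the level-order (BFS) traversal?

Tree insertion order: [13, 24, 23, 32, 27, 46]
Tree (level-order array): [13, None, 24, 23, 32, None, None, 27, 46]
BFS from the root, enqueuing left then right child of each popped node:
  queue [13] -> pop 13, enqueue [24], visited so far: [13]
  queue [24] -> pop 24, enqueue [23, 32], visited so far: [13, 24]
  queue [23, 32] -> pop 23, enqueue [none], visited so far: [13, 24, 23]
  queue [32] -> pop 32, enqueue [27, 46], visited so far: [13, 24, 23, 32]
  queue [27, 46] -> pop 27, enqueue [none], visited so far: [13, 24, 23, 32, 27]
  queue [46] -> pop 46, enqueue [none], visited so far: [13, 24, 23, 32, 27, 46]
Result: [13, 24, 23, 32, 27, 46]


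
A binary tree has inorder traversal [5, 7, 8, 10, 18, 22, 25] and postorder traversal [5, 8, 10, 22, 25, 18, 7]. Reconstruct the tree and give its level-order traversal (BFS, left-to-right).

Inorder:   [5, 7, 8, 10, 18, 22, 25]
Postorder: [5, 8, 10, 22, 25, 18, 7]
Algorithm: postorder visits root last, so walk postorder right-to-left;
each value is the root of the current inorder slice — split it at that
value, recurse on the right subtree first, then the left.
Recursive splits:
  root=7; inorder splits into left=[5], right=[8, 10, 18, 22, 25]
  root=18; inorder splits into left=[8, 10], right=[22, 25]
  root=25; inorder splits into left=[22], right=[]
  root=22; inorder splits into left=[], right=[]
  root=10; inorder splits into left=[8], right=[]
  root=8; inorder splits into left=[], right=[]
  root=5; inorder splits into left=[], right=[]
Reconstructed level-order: [7, 5, 18, 10, 25, 8, 22]


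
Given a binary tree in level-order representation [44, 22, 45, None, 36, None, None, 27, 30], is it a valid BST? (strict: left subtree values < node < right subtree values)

Level-order array: [44, 22, 45, None, 36, None, None, 27, 30]
Validate using subtree bounds (lo, hi): at each node, require lo < value < hi,
then recurse left with hi=value and right with lo=value.
Preorder trace (stopping at first violation):
  at node 44 with bounds (-inf, +inf): OK
  at node 22 with bounds (-inf, 44): OK
  at node 36 with bounds (22, 44): OK
  at node 27 with bounds (22, 36): OK
  at node 30 with bounds (36, 44): VIOLATION
Node 30 violates its bound: not (36 < 30 < 44).
Result: Not a valid BST


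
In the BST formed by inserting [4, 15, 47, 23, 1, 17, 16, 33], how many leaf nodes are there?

Tree built from: [4, 15, 47, 23, 1, 17, 16, 33]
Tree (level-order array): [4, 1, 15, None, None, None, 47, 23, None, 17, 33, 16]
Rule: A leaf has 0 children.
Per-node child counts:
  node 4: 2 child(ren)
  node 1: 0 child(ren)
  node 15: 1 child(ren)
  node 47: 1 child(ren)
  node 23: 2 child(ren)
  node 17: 1 child(ren)
  node 16: 0 child(ren)
  node 33: 0 child(ren)
Matching nodes: [1, 16, 33]
Count of leaf nodes: 3


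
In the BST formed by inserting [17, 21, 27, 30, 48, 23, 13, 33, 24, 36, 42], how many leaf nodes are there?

Tree built from: [17, 21, 27, 30, 48, 23, 13, 33, 24, 36, 42]
Tree (level-order array): [17, 13, 21, None, None, None, 27, 23, 30, None, 24, None, 48, None, None, 33, None, None, 36, None, 42]
Rule: A leaf has 0 children.
Per-node child counts:
  node 17: 2 child(ren)
  node 13: 0 child(ren)
  node 21: 1 child(ren)
  node 27: 2 child(ren)
  node 23: 1 child(ren)
  node 24: 0 child(ren)
  node 30: 1 child(ren)
  node 48: 1 child(ren)
  node 33: 1 child(ren)
  node 36: 1 child(ren)
  node 42: 0 child(ren)
Matching nodes: [13, 24, 42]
Count of leaf nodes: 3


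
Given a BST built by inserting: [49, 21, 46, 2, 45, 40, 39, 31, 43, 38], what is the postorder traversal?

Tree insertion order: [49, 21, 46, 2, 45, 40, 39, 31, 43, 38]
Tree (level-order array): [49, 21, None, 2, 46, None, None, 45, None, 40, None, 39, 43, 31, None, None, None, None, 38]
Postorder traversal: [2, 38, 31, 39, 43, 40, 45, 46, 21, 49]


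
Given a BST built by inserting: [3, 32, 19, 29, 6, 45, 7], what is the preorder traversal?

Tree insertion order: [3, 32, 19, 29, 6, 45, 7]
Tree (level-order array): [3, None, 32, 19, 45, 6, 29, None, None, None, 7]
Preorder traversal: [3, 32, 19, 6, 7, 29, 45]
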